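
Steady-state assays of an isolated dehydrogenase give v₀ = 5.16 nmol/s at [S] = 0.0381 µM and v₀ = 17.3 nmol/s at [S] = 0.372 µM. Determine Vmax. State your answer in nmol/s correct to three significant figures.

In reciprocal form, 1/v = (Km/Vmax)·(1/[S]) + 1/Vmax. The two points give (1/[S], 1/v) = (26.25, 0.1938) and (2.688, 0.05780).
Slope = (0.1938 − 0.05780)/(26.25 − 2.688) = 0.005773; intercept = 0.1938 − 0.005773×26.25 = 0.04229.
Vmax = 1/intercept = 23.6 nmol/s; Km = slope × Vmax = 0.005773 × 23.6 = 0.137 µM.

23.6 nmol/s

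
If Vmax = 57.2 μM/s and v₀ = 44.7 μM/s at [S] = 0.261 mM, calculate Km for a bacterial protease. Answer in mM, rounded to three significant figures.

0.0730 mM

From v = Vmax[S]/(Km+[S]), Km = [S](Vmax − v)/v.
Km = 0.261 × (57.2 − 44.7) / 44.7 = 3.262/44.7 = 0.0730 mM.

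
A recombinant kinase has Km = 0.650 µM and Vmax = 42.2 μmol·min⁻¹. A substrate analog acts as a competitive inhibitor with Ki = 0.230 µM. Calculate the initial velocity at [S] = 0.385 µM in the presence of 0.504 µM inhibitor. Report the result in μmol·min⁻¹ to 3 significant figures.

With α = 1 + [I]/Ki = 1 + 0.504/0.230 = 3.191, the competitive rate law is v = Vmax[S] / (αKm + [S]).
v = 42.2×0.385 / (3.191×0.650 + 0.385) = 16.25/2.459 = 6.61 μmol·min⁻¹.

6.61 μmol·min⁻¹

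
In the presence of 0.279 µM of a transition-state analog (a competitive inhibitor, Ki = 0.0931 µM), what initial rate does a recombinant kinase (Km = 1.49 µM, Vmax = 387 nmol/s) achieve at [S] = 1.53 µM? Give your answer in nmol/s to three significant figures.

79.1 nmol/s

α = 1 + [I]/Ki = 1 + 0.279/0.0931 = 3.997.
For a competitive inhibitor, Vmax is unchanged and the apparent Km becomes α·Km: Km,app = 5.96 µM, Vmax,app = 387 nmol/s.
v = Vmax,app·[S]/(Km,app + [S]) = 387 × 1.53/(5.96 + 1.53) = 79.1 nmol/s.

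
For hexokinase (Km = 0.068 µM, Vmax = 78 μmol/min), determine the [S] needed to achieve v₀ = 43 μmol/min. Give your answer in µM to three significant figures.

The required fractional saturation is v/Vmax = 43/78 = 0.5513.
Then [S]/(Km+[S]) = 0.5513 ⇒ [S] = 0.068 × 0.5513/(1 − 0.5513) = 0.0835 µM.

0.0835 µM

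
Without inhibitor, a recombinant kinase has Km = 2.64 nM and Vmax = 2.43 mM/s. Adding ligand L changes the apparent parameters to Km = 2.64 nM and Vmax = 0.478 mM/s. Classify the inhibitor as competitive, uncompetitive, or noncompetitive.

noncompetitive

Vmax decreases (2.43 → 0.478 mM/s) while Km is unchanged — pure noncompetitive inhibition.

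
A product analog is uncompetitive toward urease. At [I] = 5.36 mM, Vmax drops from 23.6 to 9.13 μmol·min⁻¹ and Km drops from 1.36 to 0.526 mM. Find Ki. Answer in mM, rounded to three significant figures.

Uncompetitive: Vmax,app = Vmax/α (and Km,app = Km/α) with α = 1 + [I]/Ki.
α = Vmax/Vmax,app = 23.6/9.13 = 2.585.
Since α = 1 + [I]/Ki, [I]/Ki = 2.585 − 1 = 1.585 and Ki = 5.36/1.585 = 3.38 mM.

3.38 mM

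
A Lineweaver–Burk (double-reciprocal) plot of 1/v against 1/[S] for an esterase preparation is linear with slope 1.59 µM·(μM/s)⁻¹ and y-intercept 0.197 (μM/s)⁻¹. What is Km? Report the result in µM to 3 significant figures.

8.07 µM

y-intercept = 1/Vmax ⇒ Vmax = 5.08 μM/s; slope = Km/Vmax ⇒ Km = slope × Vmax.
Km = 1.59 × 5.08 = 8.07 µM.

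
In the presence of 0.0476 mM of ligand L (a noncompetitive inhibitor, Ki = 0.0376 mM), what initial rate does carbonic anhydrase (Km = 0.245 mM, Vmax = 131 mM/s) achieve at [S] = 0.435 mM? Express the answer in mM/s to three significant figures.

37.0 mM/s

α = 1 + [I]/Ki = 1 + 0.0476/0.0376 = 2.266.
For a noncompetitive inhibitor, Vmax is reduced to Vmax/α while Km is unchanged: Km,app = 0.245 mM, Vmax,app = 57.8 mM/s.
v = Vmax,app·[S]/(Km,app + [S]) = 57.8 × 0.435/(0.245 + 0.435) = 37.0 mM/s.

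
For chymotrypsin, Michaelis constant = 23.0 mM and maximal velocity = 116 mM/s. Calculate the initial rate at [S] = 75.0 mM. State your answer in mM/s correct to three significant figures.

v = Vmax·[S]/(Km + [S]) = 116 × 75.0 / (23.0 + 75.0)
  = 8700 / 98.00 = 88.8 mM/s.

88.8 mM/s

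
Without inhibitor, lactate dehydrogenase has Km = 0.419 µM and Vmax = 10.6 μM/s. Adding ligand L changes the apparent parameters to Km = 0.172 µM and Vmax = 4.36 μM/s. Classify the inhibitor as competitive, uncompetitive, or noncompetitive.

uncompetitive

Both Km and Vmax decrease by the same factor (~2.43-fold) — characteristic of uncompetitive inhibition.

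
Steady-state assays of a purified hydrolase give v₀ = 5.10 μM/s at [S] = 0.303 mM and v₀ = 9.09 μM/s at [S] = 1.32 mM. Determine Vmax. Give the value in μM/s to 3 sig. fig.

From v = Vmax[S]/(Km+[S]), each point gives Vmax = v(Km+[S])/[S].
Equating: 5.10(Km+0.303)/0.303 = 9.09(Km+1.32)/1.32.
16.83·Km + 5.10 = 6.886·Km + 9.09, so (16.83 − 6.886)·Km = 9.09 − 5.10.
Km = 3.990/9.945 = 0.401 mM; then Vmax = 5.10(0.401+0.303)/0.303 = 11.9 μM/s.

11.9 μM/s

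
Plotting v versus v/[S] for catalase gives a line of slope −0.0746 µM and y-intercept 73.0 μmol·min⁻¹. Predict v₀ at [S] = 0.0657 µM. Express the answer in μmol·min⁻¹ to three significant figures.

34.2 μmol·min⁻¹

In the Eadie–Hofstee form v = Vmax − Km·(v/[S]), the slope is −Km and the intercept is Vmax, so Km = 0.0746 µM and Vmax = 73.0 μmol·min⁻¹.
v = 73.0 × 0.0657/(0.0746 + 0.0657) = 34.2 μmol·min⁻¹.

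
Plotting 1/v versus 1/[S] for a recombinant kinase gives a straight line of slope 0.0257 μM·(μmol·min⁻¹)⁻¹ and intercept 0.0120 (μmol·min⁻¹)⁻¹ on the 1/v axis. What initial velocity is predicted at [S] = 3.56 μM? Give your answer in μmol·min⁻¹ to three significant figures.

52.0 μmol·min⁻¹

The y-intercept is 1/Vmax, so Vmax = 1/0.0120 = 83.3 μmol·min⁻¹.
The slope is Km/Vmax, so Km = 0.0257 × 83.3 = 2.14 μM.
Then v = 83.3 × 3.56/(2.14 + 3.56) = 52.0 μmol·min⁻¹.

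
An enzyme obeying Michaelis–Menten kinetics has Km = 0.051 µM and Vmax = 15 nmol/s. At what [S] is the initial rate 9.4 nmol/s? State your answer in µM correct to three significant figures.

0.0856 µM

The required fractional saturation is v/Vmax = 9.4/15 = 0.6267.
Then [S]/(Km+[S]) = 0.6267 ⇒ [S] = 0.051 × 0.6267/(1 − 0.6267) = 0.0856 µM.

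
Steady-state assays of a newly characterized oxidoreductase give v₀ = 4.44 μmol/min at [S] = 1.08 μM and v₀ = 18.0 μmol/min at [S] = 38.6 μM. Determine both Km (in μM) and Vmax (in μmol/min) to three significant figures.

Km = 3.72 μM; Vmax = 19.7 μmol/min

From v = Vmax[S]/(Km+[S]), each point gives Vmax = v(Km+[S])/[S].
Equating: 4.44(Km+1.08)/1.08 = 18.0(Km+38.6)/38.6.
4.111·Km + 4.44 = 0.4663·Km + 18.0, so (4.111 − 0.4663)·Km = 18.0 − 4.44.
Km = 13.56/3.645 = 3.72 μM; then Vmax = 4.44(3.72+1.08)/1.08 = 19.7 μmol/min.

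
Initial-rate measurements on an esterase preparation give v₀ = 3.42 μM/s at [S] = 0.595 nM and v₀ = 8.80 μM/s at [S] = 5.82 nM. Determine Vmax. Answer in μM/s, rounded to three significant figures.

10.7 μM/s

In reciprocal form, 1/v = (Km/Vmax)·(1/[S]) + 1/Vmax. The two points give (1/[S], 1/v) = (1.681, 0.2924) and (0.1718, 0.1136).
Slope = (0.2924 − 0.1136)/(1.681 − 0.1718) = 0.1185; intercept = 0.2924 − 0.1185×1.681 = 0.09328.
Vmax = 1/intercept = 10.7 μM/s; Km = slope × Vmax = 0.1185 × 10.7 = 1.27 nM.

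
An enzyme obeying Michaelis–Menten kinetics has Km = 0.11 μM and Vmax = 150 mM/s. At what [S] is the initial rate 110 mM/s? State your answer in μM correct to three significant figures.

The required fractional saturation is v/Vmax = 110/150 = 0.7333.
Then [S]/(Km+[S]) = 0.7333 ⇒ [S] = 0.11 × 0.7333/(1 − 0.7333) = 0.302 μM.

0.302 μM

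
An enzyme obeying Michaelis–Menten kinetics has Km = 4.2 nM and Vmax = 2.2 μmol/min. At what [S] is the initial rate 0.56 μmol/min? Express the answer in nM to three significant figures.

The required fractional saturation is v/Vmax = 0.56/2.2 = 0.2545.
Then [S]/(Km+[S]) = 0.2545 ⇒ [S] = 4.2 × 0.2545/(1 − 0.2545) = 1.43 nM.

1.43 nM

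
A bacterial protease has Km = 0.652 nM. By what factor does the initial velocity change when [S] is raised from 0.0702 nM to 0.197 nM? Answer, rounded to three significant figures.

2.39

The fractional saturations are [S]/(Km+[S]) = 0.0702/0.7222 = 0.09720 and 0.197/0.8490 = 0.2320.
v₂/v₁ is just their ratio: 0.2320/0.09720 = 2.39.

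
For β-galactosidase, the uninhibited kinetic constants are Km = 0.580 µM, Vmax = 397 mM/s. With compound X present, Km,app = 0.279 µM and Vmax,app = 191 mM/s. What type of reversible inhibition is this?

Both Km and Vmax decrease by the same factor (~2.08-fold) — characteristic of uncompetitive inhibition.

uncompetitive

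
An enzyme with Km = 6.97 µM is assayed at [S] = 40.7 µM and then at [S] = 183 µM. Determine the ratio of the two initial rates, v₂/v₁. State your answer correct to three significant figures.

1.13

The fractional saturations are [S]/(Km+[S]) = 40.7/47.67 = 0.8538 and 183/190.0 = 0.9633.
v₂/v₁ is just their ratio: 0.9633/0.8538 = 1.13.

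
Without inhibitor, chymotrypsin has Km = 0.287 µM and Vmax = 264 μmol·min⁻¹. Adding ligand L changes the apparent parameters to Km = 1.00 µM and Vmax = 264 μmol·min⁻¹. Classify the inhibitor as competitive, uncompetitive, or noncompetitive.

competitive

Km increases (0.287 → 1.00 µM) while Vmax is unchanged — the hallmark of competitive inhibition.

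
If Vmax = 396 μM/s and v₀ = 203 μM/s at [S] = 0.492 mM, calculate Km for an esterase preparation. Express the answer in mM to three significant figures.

0.468 mM

v/Vmax = 203/396 = 0.5126 = [S]/(Km+[S]).
So Km + [S] = [S]/0.5126 = 0.9598 mM, giving Km = 0.9598 − 0.492 = 0.468 mM.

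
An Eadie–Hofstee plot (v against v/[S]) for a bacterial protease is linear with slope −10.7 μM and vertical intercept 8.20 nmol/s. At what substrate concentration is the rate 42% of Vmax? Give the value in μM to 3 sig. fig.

The Eadie–Hofstee slope gives Km = 10.7 μM (slope = −Km).
v/Vmax = [S]/(Km+[S]) = 0.42 ⇒ [S] = Km·0.42/(1−0.42) = 10.7 × 0.7241 = 7.75 μM.

7.75 μM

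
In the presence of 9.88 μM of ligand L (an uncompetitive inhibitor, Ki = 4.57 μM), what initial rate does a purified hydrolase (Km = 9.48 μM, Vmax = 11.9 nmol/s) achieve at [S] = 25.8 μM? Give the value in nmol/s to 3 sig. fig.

3.37 nmol/s

With α = 1 + [I]/Ki = 1 + 9.88/4.57 = 3.162, the uncompetitive rate law is v = (Vmax/α)·[S] / (Km/α + [S]).
v = (11.9/3.162)×25.8 / (9.48/3.162 + 25.8) = 97.10/28.80 = 3.37 nmol/s.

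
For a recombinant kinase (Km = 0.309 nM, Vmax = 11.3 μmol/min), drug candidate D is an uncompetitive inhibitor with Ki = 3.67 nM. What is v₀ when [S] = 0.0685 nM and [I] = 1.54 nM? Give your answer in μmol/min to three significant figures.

With α = 1 + [I]/Ki = 1 + 1.54/3.67 = 1.420, the uncompetitive rate law is v = (Vmax/α)·[S] / (Km/α + [S]).
v = (11.3/1.420)×0.0685 / (0.309/1.420 + 0.0685) = 0.5453/0.2862 = 1.91 μmol/min.

1.91 μmol/min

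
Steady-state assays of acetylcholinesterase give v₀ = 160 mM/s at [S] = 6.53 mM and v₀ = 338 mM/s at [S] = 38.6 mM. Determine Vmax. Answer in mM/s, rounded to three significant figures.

437 mM/s

In reciprocal form, 1/v = (Km/Vmax)·(1/[S]) + 1/Vmax. The two points give (1/[S], 1/v) = (0.1531, 0.006250) and (0.02591, 0.002959).
Slope = (0.006250 − 0.002959)/(0.1531 − 0.02591) = 0.02587; intercept = 0.006250 − 0.02587×0.1531 = 0.002288.
Vmax = 1/intercept = 437 mM/s; Km = slope × Vmax = 0.02587 × 437 = 11.3 mM.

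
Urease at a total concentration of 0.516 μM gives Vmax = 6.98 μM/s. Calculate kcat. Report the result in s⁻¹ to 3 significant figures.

13.5 s⁻¹

kcat = Vmax/[E]total = 6.98 μM/s / 0.516 μM = 13.5 s⁻¹.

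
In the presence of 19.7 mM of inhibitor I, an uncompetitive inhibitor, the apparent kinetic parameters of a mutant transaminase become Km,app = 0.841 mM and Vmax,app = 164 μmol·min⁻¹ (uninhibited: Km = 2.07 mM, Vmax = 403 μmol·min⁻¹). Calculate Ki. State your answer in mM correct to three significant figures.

Uncompetitive: Vmax,app = Vmax/α (and Km,app = Km/α) with α = 1 + [I]/Ki.
α = Vmax/Vmax,app = 403/164 = 2.457.
Since α = 1 + [I]/Ki, [I]/Ki = 2.457 − 1 = 1.457 and Ki = 19.7/1.457 = 13.5 mM.

13.5 mM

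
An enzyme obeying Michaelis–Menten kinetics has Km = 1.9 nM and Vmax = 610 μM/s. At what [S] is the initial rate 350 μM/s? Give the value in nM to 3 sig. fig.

2.56 nM

Rearranging v = Vmax[S]/(Km+[S]) gives [S] = Km·v/(Vmax − v).
[S] = 1.9 × 350 / (610 − 350) = 665.0/260.0 = 2.56 nM.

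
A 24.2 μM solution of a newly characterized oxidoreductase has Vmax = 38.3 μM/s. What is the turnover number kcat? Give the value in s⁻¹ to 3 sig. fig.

kcat = Vmax/[E]total = 38.3 μM/s / 24.2 μM = 1.58 s⁻¹.

1.58 s⁻¹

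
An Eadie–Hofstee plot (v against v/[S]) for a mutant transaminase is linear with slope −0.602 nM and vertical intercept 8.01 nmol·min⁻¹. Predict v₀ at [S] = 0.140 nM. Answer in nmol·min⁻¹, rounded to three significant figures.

In the Eadie–Hofstee form v = Vmax − Km·(v/[S]), the slope is −Km and the intercept is Vmax, so Km = 0.602 nM and Vmax = 8.01 nmol·min⁻¹.
v = 8.01 × 0.140/(0.602 + 0.140) = 1.51 nmol·min⁻¹.

1.51 nmol·min⁻¹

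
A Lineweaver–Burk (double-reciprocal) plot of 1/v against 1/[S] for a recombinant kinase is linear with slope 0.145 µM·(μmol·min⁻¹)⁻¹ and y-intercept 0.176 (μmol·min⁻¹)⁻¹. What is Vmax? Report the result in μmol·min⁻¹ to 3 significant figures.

The y-intercept of a Lineweaver–Burk plot equals 1/Vmax, so Vmax = 1/0.176 = 5.68 μmol·min⁻¹.

5.68 μmol·min⁻¹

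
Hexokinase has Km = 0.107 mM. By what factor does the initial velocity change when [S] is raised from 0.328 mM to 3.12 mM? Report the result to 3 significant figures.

1.28

Since Vmax cancels, v₂/v₁ = [S]₂(Km+[S]₁) / [S]₁(Km+[S]₂).
= 3.12×(0.107+0.328) / (0.328×(0.107+3.12)) = 1.357/1.058 = 1.28.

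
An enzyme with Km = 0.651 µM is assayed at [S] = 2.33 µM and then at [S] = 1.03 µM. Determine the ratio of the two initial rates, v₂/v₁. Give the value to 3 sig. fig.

0.784

The fractional saturations are [S]/(Km+[S]) = 2.33/2.981 = 0.7816 and 1.03/1.681 = 0.6127.
v₂/v₁ is just their ratio: 0.6127/0.7816 = 0.784.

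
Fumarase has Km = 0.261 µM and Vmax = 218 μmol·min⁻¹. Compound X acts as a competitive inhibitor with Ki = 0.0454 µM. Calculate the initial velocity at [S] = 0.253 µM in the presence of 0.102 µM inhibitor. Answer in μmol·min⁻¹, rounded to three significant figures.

With α = 1 + [I]/Ki = 1 + 0.102/0.0454 = 3.247, the competitive rate law is v = Vmax[S] / (αKm + [S]).
v = 218×0.253 / (3.247×0.261 + 0.253) = 55.15/1.100 = 50.1 μmol·min⁻¹.

50.1 μmol·min⁻¹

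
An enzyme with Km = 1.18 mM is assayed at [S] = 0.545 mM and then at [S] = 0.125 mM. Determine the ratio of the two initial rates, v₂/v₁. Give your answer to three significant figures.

The fractional saturations are [S]/(Km+[S]) = 0.545/1.725 = 0.3159 and 0.125/1.305 = 0.09579.
v₂/v₁ is just their ratio: 0.09579/0.3159 = 0.303.

0.303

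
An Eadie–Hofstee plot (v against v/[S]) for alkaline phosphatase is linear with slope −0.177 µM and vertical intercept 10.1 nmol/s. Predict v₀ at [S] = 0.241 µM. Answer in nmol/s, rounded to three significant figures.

In the Eadie–Hofstee form v = Vmax − Km·(v/[S]), the slope is −Km and the intercept is Vmax, so Km = 0.177 µM and Vmax = 10.1 nmol/s.
v = 10.1 × 0.241/(0.177 + 0.241) = 5.82 nmol/s.

5.82 nmol/s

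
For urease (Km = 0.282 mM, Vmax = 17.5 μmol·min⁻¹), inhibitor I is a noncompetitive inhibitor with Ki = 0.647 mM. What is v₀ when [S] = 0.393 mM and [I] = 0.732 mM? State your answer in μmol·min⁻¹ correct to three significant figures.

α = 1 + [I]/Ki = 1 + 0.732/0.647 = 2.131.
For a noncompetitive inhibitor, Vmax is reduced to Vmax/α while Km is unchanged: Km,app = 0.282 mM, Vmax,app = 8.21 μmol·min⁻¹.
v = Vmax,app·[S]/(Km,app + [S]) = 8.21 × 0.393/(0.282 + 0.393) = 4.78 μmol·min⁻¹.

4.78 μmol·min⁻¹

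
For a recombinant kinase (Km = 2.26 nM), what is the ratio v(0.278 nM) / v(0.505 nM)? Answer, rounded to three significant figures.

0.600

Since Vmax cancels, v₂/v₁ = [S]₂(Km+[S]₁) / [S]₁(Km+[S]₂).
= 0.278×(2.26+0.505) / (0.505×(2.26+0.278)) = 0.7687/1.282 = 0.600.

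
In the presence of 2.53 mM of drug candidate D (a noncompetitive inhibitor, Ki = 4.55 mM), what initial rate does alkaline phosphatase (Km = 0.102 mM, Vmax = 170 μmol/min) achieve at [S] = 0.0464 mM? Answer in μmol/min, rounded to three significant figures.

34.2 μmol/min

With α = 1 + [I]/Ki = 1 + 2.53/4.55 = 1.556, the noncompetitive rate law is v = (Vmax/α)·[S] / (Km + [S]).
v = (170/1.556)×0.0464 / (0.102 + 0.0464) = 5.069/0.1484 = 34.2 μmol/min.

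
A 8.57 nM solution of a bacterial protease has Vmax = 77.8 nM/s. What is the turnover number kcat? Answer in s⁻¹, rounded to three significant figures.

kcat = Vmax/[E]total = 77.8 nM/s / 8.57 nM = 9.08 s⁻¹.

9.08 s⁻¹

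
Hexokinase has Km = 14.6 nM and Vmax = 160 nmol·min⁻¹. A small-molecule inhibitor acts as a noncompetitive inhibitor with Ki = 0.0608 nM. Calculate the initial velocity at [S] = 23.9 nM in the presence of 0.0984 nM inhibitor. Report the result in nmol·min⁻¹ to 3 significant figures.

37.9 nmol·min⁻¹

α = 1 + [I]/Ki = 1 + 0.0984/0.0608 = 2.618.
For a noncompetitive inhibitor, Vmax is reduced to Vmax/α while Km is unchanged: Km,app = 14.6 nM, Vmax,app = 61.1 nmol·min⁻¹.
v = Vmax,app·[S]/(Km,app + [S]) = 61.1 × 23.9/(14.6 + 23.9) = 37.9 nmol·min⁻¹.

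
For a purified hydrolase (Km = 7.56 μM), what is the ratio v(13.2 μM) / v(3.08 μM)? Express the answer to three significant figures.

2.20

Since Vmax cancels, v₂/v₁ = [S]₂(Km+[S]₁) / [S]₁(Km+[S]₂).
= 13.2×(7.56+3.08) / (3.08×(7.56+13.2)) = 140.4/63.94 = 2.20.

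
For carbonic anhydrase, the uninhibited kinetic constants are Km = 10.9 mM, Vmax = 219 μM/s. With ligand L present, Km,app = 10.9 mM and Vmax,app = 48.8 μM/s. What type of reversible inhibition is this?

noncompetitive

Vmax decreases (219 → 48.8 μM/s) while Km is unchanged — pure noncompetitive inhibition.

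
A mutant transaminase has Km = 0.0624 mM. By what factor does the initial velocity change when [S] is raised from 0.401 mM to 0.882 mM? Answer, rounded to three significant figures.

1.08

The fractional saturations are [S]/(Km+[S]) = 0.401/0.4634 = 0.8653 and 0.882/0.9444 = 0.9339.
v₂/v₁ is just their ratio: 0.9339/0.8653 = 1.08.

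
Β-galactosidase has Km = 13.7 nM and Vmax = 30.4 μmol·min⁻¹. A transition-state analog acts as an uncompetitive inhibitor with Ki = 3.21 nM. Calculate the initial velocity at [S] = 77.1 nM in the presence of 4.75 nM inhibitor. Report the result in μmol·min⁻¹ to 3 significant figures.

With α = 1 + [I]/Ki = 1 + 4.75/3.21 = 2.480, the uncompetitive rate law is v = (Vmax/α)·[S] / (Km/α + [S]).
v = (30.4/2.480)×77.1 / (13.7/2.480 + 77.1) = 945.2/82.62 = 11.4 μmol·min⁻¹.

11.4 μmol·min⁻¹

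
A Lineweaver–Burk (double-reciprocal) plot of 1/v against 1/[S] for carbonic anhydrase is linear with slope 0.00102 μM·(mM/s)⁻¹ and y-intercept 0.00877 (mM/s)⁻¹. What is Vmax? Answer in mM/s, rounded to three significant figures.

The y-intercept of a Lineweaver–Burk plot equals 1/Vmax, so Vmax = 1/0.00877 = 114 mM/s.

114 mM/s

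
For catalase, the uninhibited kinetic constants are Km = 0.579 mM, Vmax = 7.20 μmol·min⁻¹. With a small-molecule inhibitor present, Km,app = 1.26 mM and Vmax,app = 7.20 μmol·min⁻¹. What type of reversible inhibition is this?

Km increases (0.579 → 1.26 mM) while Vmax is unchanged — the hallmark of competitive inhibition.

competitive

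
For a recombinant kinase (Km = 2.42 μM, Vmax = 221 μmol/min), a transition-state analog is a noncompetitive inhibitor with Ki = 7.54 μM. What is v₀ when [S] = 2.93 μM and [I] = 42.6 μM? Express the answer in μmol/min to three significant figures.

18.2 μmol/min

With α = 1 + [I]/Ki = 1 + 42.6/7.54 = 6.650, the noncompetitive rate law is v = (Vmax/α)·[S] / (Km + [S]).
v = (221/6.650)×2.93 / (2.42 + 2.93) = 97.37/5.350 = 18.2 μmol/min.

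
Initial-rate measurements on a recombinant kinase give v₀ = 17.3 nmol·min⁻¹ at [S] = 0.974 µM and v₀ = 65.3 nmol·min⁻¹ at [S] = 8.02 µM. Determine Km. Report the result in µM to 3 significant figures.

4.99 µM

In reciprocal form, 1/v = (Km/Vmax)·(1/[S]) + 1/Vmax. The two points give (1/[S], 1/v) = (1.027, 0.05780) and (0.1247, 0.01531).
Slope = (0.05780 − 0.01531)/(1.027 − 0.1247) = 0.04711; intercept = 0.05780 − 0.04711×1.027 = 0.009440.
Vmax = 1/intercept = 106 nmol·min⁻¹; Km = slope × Vmax = 0.04711 × 106 = 4.99 µM.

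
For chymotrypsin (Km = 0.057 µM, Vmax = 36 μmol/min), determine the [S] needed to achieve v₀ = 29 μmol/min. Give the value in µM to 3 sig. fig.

0.236 µM

Rearranging v = Vmax[S]/(Km+[S]) gives [S] = Km·v/(Vmax − v).
[S] = 0.057 × 29 / (36 − 29) = 1.653/7.000 = 0.236 µM.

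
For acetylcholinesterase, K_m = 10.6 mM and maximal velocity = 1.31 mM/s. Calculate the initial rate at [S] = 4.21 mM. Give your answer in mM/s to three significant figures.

[S]/(Km+[S]) = 4.21/14.81 = 0.2843, the fractional saturation.
v = 0.2843 × Vmax = 0.2843 × 1.31 = 0.372 mM/s.

0.372 mM/s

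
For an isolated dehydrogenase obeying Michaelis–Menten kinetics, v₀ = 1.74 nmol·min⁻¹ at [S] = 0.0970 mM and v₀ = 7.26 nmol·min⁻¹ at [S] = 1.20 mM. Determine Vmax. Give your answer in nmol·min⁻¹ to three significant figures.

From v = Vmax[S]/(Km+[S]), each point gives Vmax = v(Km+[S])/[S].
Equating: 1.74(Km+0.0970)/0.0970 = 7.26(Km+1.20)/1.20.
17.94·Km + 1.74 = 6.050·Km + 7.26, so (17.94 − 6.050)·Km = 7.26 − 1.74.
Km = 5.520/11.89 = 0.464 mM; then Vmax = 1.74(0.464+0.0970)/0.0970 = 10.1 nmol·min⁻¹.

10.1 nmol·min⁻¹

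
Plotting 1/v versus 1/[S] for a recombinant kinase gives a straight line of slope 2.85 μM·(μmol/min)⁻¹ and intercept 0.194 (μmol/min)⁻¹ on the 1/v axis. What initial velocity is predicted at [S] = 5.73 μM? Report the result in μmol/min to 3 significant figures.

The y-intercept is 1/Vmax, so Vmax = 1/0.194 = 5.15 μmol/min.
The slope is Km/Vmax, so Km = 2.85 × 5.15 = 14.7 μM.
Then v = 5.15 × 5.73/(14.7 + 5.73) = 1.45 μmol/min.

1.45 μmol/min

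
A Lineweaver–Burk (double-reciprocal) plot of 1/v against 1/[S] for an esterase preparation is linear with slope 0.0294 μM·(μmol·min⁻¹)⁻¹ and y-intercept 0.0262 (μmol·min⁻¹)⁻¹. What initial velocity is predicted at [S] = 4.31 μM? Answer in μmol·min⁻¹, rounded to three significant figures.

30.3 μmol·min⁻¹

The y-intercept is 1/Vmax, so Vmax = 1/0.0262 = 38.2 μmol·min⁻¹.
The slope is Km/Vmax, so Km = 0.0294 × 38.2 = 1.12 μM.
Then v = 38.2 × 4.31/(1.12 + 4.31) = 30.3 μmol·min⁻¹.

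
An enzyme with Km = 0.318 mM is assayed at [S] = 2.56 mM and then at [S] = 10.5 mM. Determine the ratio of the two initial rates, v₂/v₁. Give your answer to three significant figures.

1.09

The fractional saturations are [S]/(Km+[S]) = 2.56/2.878 = 0.8895 and 10.5/10.82 = 0.9706.
v₂/v₁ is just their ratio: 0.9706/0.8895 = 1.09.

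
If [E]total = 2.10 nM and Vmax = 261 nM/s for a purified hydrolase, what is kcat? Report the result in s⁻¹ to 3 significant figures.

kcat = Vmax/[E]total = 261 nM/s / 2.10 nM = 124 s⁻¹.

124 s⁻¹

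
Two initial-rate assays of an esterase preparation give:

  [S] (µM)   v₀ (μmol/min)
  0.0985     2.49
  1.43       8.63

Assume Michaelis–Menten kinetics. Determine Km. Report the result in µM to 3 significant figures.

In reciprocal form, 1/v = (Km/Vmax)·(1/[S]) + 1/Vmax. The two points give (1/[S], 1/v) = (10.15, 0.4016) and (0.6993, 0.1159).
Slope = (0.4016 − 0.1159)/(10.15 − 0.6993) = 0.03023; intercept = 0.4016 − 0.03023×10.15 = 0.09474.
Vmax = 1/intercept = 10.6 μmol/min; Km = slope × Vmax = 0.03023 × 10.6 = 0.319 µM.

0.319 µM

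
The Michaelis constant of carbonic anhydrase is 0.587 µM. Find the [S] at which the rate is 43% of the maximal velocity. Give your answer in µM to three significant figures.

v/Vmax = [S]/(Km+[S]) = 0.43, so [S] = Km·0.43/(1 − 0.43) = 0.587 × 0.7544.
[S] = 0.443 µM.

0.443 µM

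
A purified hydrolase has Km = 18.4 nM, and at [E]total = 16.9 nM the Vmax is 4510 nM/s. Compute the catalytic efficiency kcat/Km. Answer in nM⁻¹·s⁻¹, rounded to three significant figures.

kcat = Vmax/[E]total = 4510/16.9 = 267 s⁻¹.
kcat/Km = 267/18.4 = 14.5 nM⁻¹·s⁻¹.

14.5 nM⁻¹·s⁻¹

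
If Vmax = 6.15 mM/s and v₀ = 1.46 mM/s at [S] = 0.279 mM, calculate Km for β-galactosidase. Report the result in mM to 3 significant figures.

v/Vmax = 1.46/6.15 = 0.2374 = [S]/(Km+[S]).
So Km + [S] = [S]/0.2374 = 1.175 mM, giving Km = 1.175 − 0.279 = 0.896 mM.

0.896 mM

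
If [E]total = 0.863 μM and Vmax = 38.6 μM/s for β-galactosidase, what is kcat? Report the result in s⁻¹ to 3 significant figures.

kcat = Vmax/[E]total = 38.6 μM/s / 0.863 μM = 44.7 s⁻¹.

44.7 s⁻¹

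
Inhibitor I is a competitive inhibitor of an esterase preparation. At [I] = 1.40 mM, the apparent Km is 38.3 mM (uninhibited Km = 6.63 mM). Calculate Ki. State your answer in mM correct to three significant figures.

0.293 mM

Competitive: Km,app = α·Km with α = 1 + [I]/Ki.
α = Km,app/Km = 38.3/6.63 = 5.777.
Since α = 1 + [I]/Ki, [I]/Ki = 5.777 − 1 = 4.777 and Ki = 1.40/4.777 = 0.293 mM.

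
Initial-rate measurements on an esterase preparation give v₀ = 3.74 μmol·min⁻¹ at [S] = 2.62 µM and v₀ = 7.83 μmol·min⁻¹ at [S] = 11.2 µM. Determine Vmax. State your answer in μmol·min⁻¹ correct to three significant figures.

11.8 μmol·min⁻¹

From v = Vmax[S]/(Km+[S]), each point gives Vmax = v(Km+[S])/[S].
Equating: 3.74(Km+2.62)/2.62 = 7.83(Km+11.2)/11.2.
1.427·Km + 3.74 = 0.6991·Km + 7.83, so (1.427 − 0.6991)·Km = 7.83 − 3.74.
Km = 4.090/0.7284 = 5.62 µM; then Vmax = 3.74(5.62+2.62)/2.62 = 11.8 μmol·min⁻¹.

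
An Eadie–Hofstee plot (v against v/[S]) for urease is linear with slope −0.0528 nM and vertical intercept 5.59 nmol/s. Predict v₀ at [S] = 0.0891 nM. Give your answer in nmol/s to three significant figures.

3.51 nmol/s

In the Eadie–Hofstee form v = Vmax − Km·(v/[S]), the slope is −Km and the intercept is Vmax, so Km = 0.0528 nM and Vmax = 5.59 nmol/s.
v = 5.59 × 0.0891/(0.0528 + 0.0891) = 3.51 nmol/s.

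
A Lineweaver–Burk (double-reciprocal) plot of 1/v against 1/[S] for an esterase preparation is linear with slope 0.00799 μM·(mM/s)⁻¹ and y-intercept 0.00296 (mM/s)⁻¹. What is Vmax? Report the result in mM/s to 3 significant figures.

338 mM/s

The y-intercept of a Lineweaver–Burk plot equals 1/Vmax, so Vmax = 1/0.00296 = 338 mM/s.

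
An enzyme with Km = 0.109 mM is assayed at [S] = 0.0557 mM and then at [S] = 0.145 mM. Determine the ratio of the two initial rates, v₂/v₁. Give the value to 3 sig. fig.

1.69

Since Vmax cancels, v₂/v₁ = [S]₂(Km+[S]₁) / [S]₁(Km+[S]₂).
= 0.145×(0.109+0.0557) / (0.0557×(0.109+0.145)) = 0.02388/0.01415 = 1.69.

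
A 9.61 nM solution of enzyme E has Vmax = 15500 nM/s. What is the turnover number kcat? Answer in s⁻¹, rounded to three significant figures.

kcat = Vmax/[E]total = 15500 nM/s / 9.61 nM = 1610 s⁻¹.

1610 s⁻¹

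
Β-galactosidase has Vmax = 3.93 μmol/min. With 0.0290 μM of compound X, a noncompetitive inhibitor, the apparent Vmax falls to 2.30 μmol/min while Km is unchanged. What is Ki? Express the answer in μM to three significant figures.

Noncompetitive: Vmax,app = Vmax/α with α = 1 + [I]/Ki.
α = Vmax/Vmax,app = 3.93/2.30 = 1.709.
Ki = [I]/(α − 1) = 0.0290/0.7087 = 0.0409 μM.

0.0409 μM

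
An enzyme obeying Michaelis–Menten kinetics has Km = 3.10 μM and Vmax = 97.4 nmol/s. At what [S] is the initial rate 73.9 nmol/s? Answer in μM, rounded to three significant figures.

The required fractional saturation is v/Vmax = 73.9/97.4 = 0.7587.
Then [S]/(Km+[S]) = 0.7587 ⇒ [S] = 3.10 × 0.7587/(1 − 0.7587) = 9.75 μM.

9.75 μM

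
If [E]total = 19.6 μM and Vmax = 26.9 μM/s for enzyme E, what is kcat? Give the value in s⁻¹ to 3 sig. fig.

kcat = Vmax/[E]total = 26.9 μM/s / 19.6 μM = 1.37 s⁻¹.

1.37 s⁻¹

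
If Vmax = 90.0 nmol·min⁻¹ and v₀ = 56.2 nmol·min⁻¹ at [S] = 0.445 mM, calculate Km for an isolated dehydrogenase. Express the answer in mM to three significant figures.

0.268 mM

v/Vmax = 56.2/90.0 = 0.6244 = [S]/(Km+[S]).
So Km + [S] = [S]/0.6244 = 0.7126 mM, giving Km = 0.7126 − 0.445 = 0.268 mM.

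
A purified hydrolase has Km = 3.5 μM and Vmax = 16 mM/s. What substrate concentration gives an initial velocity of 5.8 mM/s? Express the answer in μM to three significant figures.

1.99 μM

Rearranging v = Vmax[S]/(Km+[S]) gives [S] = Km·v/(Vmax − v).
[S] = 3.5 × 5.8 / (16 − 5.8) = 20.30/10.20 = 1.99 μM.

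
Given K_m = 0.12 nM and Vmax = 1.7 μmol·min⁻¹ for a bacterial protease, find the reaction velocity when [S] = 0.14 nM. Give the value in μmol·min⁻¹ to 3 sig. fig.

v = Vmax·[S]/(Km + [S]) = 1.7 × 0.14 / (0.12 + 0.14)
  = 0.2380 / 0.2600 = 0.915 μmol·min⁻¹.

0.915 μmol·min⁻¹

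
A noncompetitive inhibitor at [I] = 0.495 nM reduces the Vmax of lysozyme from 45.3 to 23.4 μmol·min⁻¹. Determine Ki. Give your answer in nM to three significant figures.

0.529 nM

Noncompetitive: Vmax,app = Vmax/α with α = 1 + [I]/Ki.
α = Vmax/Vmax,app = 45.3/23.4 = 1.936.
Ki = [I]/(α − 1) = 0.495/0.9359 = 0.529 nM.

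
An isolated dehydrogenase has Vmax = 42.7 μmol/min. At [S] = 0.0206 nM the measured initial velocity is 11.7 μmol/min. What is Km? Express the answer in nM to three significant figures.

0.0546 nM

v/Vmax = 11.7/42.7 = 0.2740 = [S]/(Km+[S]).
So Km + [S] = [S]/0.2740 = 0.07518 nM, giving Km = 0.07518 − 0.0206 = 0.0546 nM.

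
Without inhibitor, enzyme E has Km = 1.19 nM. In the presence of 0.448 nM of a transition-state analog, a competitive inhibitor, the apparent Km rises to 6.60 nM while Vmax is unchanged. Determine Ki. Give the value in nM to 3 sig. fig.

Competitive: Km,app = α·Km with α = 1 + [I]/Ki.
α = Km,app/Km = 6.60/1.19 = 5.546.
Since α = 1 + [I]/Ki, [I]/Ki = 5.546 − 1 = 4.546 and Ki = 0.448/4.546 = 0.0985 nM.

0.0985 nM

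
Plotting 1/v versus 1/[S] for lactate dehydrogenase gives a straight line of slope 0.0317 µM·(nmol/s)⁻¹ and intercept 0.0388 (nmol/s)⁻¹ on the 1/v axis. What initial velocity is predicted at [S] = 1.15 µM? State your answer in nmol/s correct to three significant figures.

15.1 nmol/s

The y-intercept is 1/Vmax, so Vmax = 1/0.0388 = 25.8 nmol/s.
The slope is Km/Vmax, so Km = 0.0317 × 25.8 = 0.817 µM.
Then v = 25.8 × 1.15/(0.817 + 1.15) = 15.1 nmol/s.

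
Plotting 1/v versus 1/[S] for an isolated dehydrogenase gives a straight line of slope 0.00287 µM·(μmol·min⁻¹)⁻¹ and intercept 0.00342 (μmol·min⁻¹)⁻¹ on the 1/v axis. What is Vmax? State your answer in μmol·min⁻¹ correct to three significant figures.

292 μmol·min⁻¹

The y-intercept of a Lineweaver–Burk plot equals 1/Vmax, so Vmax = 1/0.00342 = 292 μmol·min⁻¹.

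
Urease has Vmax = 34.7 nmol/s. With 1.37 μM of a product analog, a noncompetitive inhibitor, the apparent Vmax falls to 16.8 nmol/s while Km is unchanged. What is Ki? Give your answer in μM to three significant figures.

1.29 μM

Noncompetitive: Vmax,app = Vmax/α with α = 1 + [I]/Ki.
α = Vmax/Vmax,app = 34.7/16.8 = 2.065.
Since α = 1 + [I]/Ki, [I]/Ki = 2.065 − 1 = 1.065 and Ki = 1.37/1.065 = 1.29 μM.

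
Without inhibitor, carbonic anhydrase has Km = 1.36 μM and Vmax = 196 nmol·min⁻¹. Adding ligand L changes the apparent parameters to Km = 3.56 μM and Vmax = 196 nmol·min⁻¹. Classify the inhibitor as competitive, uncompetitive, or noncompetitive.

Km increases (1.36 → 3.56 μM) while Vmax is unchanged — the hallmark of competitive inhibition.

competitive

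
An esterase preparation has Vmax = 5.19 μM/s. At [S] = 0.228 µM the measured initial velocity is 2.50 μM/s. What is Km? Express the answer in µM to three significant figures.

0.245 µM

From v = Vmax[S]/(Km+[S]), Km = [S](Vmax − v)/v.
Km = 0.228 × (5.19 − 2.50) / 2.50 = 0.6133/2.50 = 0.245 µM.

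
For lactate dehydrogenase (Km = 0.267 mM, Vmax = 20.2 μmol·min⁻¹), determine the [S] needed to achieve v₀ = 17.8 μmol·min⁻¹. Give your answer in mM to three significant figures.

Rearranging v = Vmax[S]/(Km+[S]) gives [S] = Km·v/(Vmax − v).
[S] = 0.267 × 17.8 / (20.2 − 17.8) = 4.753/2.400 = 1.98 mM.

1.98 mM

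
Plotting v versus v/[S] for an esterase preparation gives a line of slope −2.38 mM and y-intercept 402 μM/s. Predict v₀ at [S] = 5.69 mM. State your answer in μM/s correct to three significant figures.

283 μM/s

In the Eadie–Hofstee form v = Vmax − Km·(v/[S]), the slope is −Km and the intercept is Vmax, so Km = 2.38 mM and Vmax = 402 μM/s.
v = 402 × 5.69/(2.38 + 5.69) = 283 μM/s.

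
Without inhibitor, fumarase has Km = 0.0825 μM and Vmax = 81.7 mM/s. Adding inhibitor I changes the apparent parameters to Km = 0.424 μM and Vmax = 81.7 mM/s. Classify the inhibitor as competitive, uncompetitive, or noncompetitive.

Km increases (0.0825 → 0.424 μM) while Vmax is unchanged — the hallmark of competitive inhibition.

competitive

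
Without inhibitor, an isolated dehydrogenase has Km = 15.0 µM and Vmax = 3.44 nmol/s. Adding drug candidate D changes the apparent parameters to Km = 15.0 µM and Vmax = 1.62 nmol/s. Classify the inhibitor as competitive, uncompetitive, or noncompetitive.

Vmax decreases (3.44 → 1.62 nmol/s) while Km is unchanged — pure noncompetitive inhibition.

noncompetitive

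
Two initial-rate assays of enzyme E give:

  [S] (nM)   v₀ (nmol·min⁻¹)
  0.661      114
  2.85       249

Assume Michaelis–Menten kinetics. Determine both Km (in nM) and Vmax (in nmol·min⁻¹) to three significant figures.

Km = 1.59 nM; Vmax = 388 nmol·min⁻¹

From v = Vmax[S]/(Km+[S]), each point gives Vmax = v(Km+[S])/[S].
Equating: 114(Km+0.661)/0.661 = 249(Km+2.85)/2.85.
172.5·Km + 114 = 87.37·Km + 249, so (172.5 − 87.37)·Km = 249 − 114.
Km = 135.0/85.10 = 1.59 nM; then Vmax = 114(1.59+0.661)/0.661 = 388 nmol·min⁻¹.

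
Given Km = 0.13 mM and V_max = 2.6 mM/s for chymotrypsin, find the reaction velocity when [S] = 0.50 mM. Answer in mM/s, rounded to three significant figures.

[S]/(Km+[S]) = 0.50/0.6300 = 0.7937, the fractional saturation.
v = 0.7937 × Vmax = 0.7937 × 2.6 = 2.06 mM/s.

2.06 mM/s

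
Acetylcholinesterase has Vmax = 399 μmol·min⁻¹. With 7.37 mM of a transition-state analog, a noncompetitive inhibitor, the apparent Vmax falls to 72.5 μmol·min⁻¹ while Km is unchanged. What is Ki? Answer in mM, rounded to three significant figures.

Noncompetitive: Vmax,app = Vmax/α with α = 1 + [I]/Ki.
α = Vmax/Vmax,app = 399/72.5 = 5.503.
Ki = [I]/(α − 1) = 7.37/4.503 = 1.64 mM.

1.64 mM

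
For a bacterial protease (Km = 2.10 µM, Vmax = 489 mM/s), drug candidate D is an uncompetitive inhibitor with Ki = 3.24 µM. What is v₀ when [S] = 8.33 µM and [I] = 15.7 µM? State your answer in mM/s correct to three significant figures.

80.2 mM/s

With α = 1 + [I]/Ki = 1 + 15.7/3.24 = 5.846, the uncompetitive rate law is v = (Vmax/α)·[S] / (Km/α + [S]).
v = (489/5.846)×8.33 / (2.10/5.846 + 8.33) = 696.8/8.689 = 80.2 mM/s.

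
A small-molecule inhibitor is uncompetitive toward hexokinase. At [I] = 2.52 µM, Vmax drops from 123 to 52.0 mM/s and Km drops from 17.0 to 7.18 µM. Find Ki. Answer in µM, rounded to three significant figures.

1.85 µM

Uncompetitive: Vmax,app = Vmax/α (and Km,app = Km/α) with α = 1 + [I]/Ki.
α = Vmax/Vmax,app = 123/52.0 = 2.365.
Ki = [I]/(α − 1) = 2.52/1.365 = 1.85 µM.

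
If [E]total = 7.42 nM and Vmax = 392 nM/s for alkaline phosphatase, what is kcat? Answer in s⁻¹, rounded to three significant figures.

kcat = Vmax/[E]total = 392 nM/s / 7.42 nM = 52.8 s⁻¹.

52.8 s⁻¹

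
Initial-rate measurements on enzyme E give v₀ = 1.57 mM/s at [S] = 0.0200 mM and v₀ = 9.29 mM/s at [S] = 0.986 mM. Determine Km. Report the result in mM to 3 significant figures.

From v = Vmax[S]/(Km+[S]), each point gives Vmax = v(Km+[S])/[S].
Equating: 1.57(Km+0.0200)/0.0200 = 9.29(Km+0.986)/0.986.
78.50·Km + 1.57 = 9.422·Km + 9.29, so (78.50 − 9.422)·Km = 9.29 − 1.57.
Km = 7.720/69.08 = 0.112 mM; then Vmax = 1.57(0.112+0.0200)/0.0200 = 10.3 mM/s.

0.112 mM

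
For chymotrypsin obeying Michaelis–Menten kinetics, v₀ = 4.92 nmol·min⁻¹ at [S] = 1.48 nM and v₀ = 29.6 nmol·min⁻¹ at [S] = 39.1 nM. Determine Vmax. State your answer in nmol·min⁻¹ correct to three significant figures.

36.9 nmol·min⁻¹

From v = Vmax[S]/(Km+[S]), each point gives Vmax = v(Km+[S])/[S].
Equating: 4.92(Km+1.48)/1.48 = 29.6(Km+39.1)/39.1.
3.324·Km + 4.92 = 0.7570·Km + 29.6, so (3.324 − 0.7570)·Km = 29.6 − 4.92.
Km = 24.68/2.567 = 9.61 nM; then Vmax = 4.92(9.61+1.48)/1.48 = 36.9 nmol·min⁻¹.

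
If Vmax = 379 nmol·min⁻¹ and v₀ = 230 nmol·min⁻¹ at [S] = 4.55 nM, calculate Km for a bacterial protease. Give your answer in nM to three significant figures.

v/Vmax = 230/379 = 0.6069 = [S]/(Km+[S]).
So Km + [S] = [S]/0.6069 = 7.498 nM, giving Km = 7.498 − 4.55 = 2.95 nM.

2.95 nM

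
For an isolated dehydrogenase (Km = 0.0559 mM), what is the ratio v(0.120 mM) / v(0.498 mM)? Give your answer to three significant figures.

0.759

Since Vmax cancels, v₂/v₁ = [S]₂(Km+[S]₁) / [S]₁(Km+[S]₂).
= 0.120×(0.0559+0.498) / (0.498×(0.0559+0.120)) = 0.06647/0.08760 = 0.759.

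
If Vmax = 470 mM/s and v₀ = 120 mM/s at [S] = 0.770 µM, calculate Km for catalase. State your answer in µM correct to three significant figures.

2.25 µM

v/Vmax = 120/470 = 0.2553 = [S]/(Km+[S]).
So Km + [S] = [S]/0.2553 = 3.016 µM, giving Km = 3.016 − 0.770 = 2.25 µM.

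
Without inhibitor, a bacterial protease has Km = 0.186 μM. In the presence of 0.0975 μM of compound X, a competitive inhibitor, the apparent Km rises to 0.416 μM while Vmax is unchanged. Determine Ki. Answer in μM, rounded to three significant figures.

Competitive: Km,app = α·Km with α = 1 + [I]/Ki.
α = Km,app/Km = 0.416/0.186 = 2.237.
Ki = [I]/(α − 1) = 0.0975/1.237 = 0.0788 μM.

0.0788 μM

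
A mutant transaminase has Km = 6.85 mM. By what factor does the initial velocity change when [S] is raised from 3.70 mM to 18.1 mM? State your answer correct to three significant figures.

The fractional saturations are [S]/(Km+[S]) = 3.70/10.55 = 0.3507 and 18.1/24.95 = 0.7255.
v₂/v₁ is just their ratio: 0.7255/0.3507 = 2.07.

2.07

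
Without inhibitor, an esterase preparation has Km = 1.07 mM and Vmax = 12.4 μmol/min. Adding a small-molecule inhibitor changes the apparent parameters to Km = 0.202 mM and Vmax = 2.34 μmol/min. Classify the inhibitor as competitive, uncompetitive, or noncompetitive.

uncompetitive

Both Km and Vmax decrease by the same factor (~5.29-fold) — characteristic of uncompetitive inhibition.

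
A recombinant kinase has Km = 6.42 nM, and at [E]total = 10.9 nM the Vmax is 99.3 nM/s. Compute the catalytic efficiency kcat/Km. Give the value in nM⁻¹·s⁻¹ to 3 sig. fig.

kcat = Vmax/[E]total = 99.3/10.9 = 9.11 s⁻¹.
kcat/Km = 9.11/6.42 = 1.42 nM⁻¹·s⁻¹.

1.42 nM⁻¹·s⁻¹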